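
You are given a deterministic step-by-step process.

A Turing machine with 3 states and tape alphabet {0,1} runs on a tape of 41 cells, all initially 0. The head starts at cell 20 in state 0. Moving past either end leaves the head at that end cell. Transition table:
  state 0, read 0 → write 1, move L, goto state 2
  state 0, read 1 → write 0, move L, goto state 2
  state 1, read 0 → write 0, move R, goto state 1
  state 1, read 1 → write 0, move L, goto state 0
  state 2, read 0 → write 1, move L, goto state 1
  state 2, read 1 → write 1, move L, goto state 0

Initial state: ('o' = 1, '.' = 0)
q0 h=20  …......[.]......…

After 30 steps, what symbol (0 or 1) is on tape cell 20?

t=0: q0 h=20  …......[.]......…
t=1: q2 h=19  …......[.]o.....…
t=2: q1 h=18  …......[.]oo....…
t=3: q1 h=19  …......[o]o.....…
t=4: q0 h=18  …......[.].o....…
t=5: q2 h=17  …......[.]o.o...…
t=6: q1 h=16  …......[.]oo.o..…
t=7: q1 h=17  …......[o]o.o...…
t=8: q0 h=16  …......[.].o.o..…
t=9: q2 h=15  …......[.]o.o.o.…
t=10: q1 h=14  …......[.]oo.o.o…
t=11: q1 h=15  …......[o]o.o.o.…
t=12: q0 h=14  …......[.].o.o.o…
t=13: q2 h=13  …......[.]o.o.o.…
t=14: q1 h=12  …......[.]oo.o.o…
t=15: q1 h=13  …......[o]o.o.o.…
t=16: q0 h=12  …......[.].o.o.o…
t=17: q2 h=11  …......[.]o.o.o.…
t=18: q1 h=10  …......[.]oo.o.o…
t=19: q1 h=11  …......[o]o.o.o.…
t=20: q0 h=10  …......[.].o.o.o…
t=21: q2 h= 9  …......[.]o.o.o.…
t=22: q1 h= 8  …......[.]oo.o.o…
t=23: q1 h= 9  …......[o]o.o.o.…
t=24: q0 h= 8  …......[.].o.o.o…
t=25: q2 h= 7  …......[.]o.o.o.…
t=26: q1 h= 6  |......[.]oo.o.o…
t=27: q1 h= 7  …......[o]o.o.o.…
t=28: q0 h= 6  |......[.].o.o.o…
t=29: q2 h= 5  |.....[.]o.o.o.…
t=30: q1 h= 4  |....[.]oo.o.o…

1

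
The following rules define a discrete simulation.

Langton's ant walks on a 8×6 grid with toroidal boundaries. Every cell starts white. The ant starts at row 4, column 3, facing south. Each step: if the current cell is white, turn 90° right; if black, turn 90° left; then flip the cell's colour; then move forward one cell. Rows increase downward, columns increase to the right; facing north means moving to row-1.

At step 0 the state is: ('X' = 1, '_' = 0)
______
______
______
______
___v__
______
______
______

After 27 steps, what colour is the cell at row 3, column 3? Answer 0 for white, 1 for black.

k=0  ______
______
______
______
___v__
______
______
______
k=1  ______
______
______
______
__<X__
______
______
______
k=2  ______
______
______
__^___
__XX__
______
______
______
k=3  ______
______
______
__X>__
__XX__
______
______
______
k=4  ______
______
______
__XX__
__Xv__
______
______
______
k=5  ______
______
______
__XX__
__X_>_
______
______
______
k=6  ______
______
______
__XX__
__X_X_
____v_
______
______
k=7  ______
______
______
__XX__
__X_X_
___<X_
______
______
k=8  ______
______
______
__XX__
__X^X_
___XX_
______
______
k=9  ______
______
______
__XX__
__XX>_
___XX_
______
______
k=10  ______
______
______
__XX^_
__XX__
___XX_
______
______
k=11  ______
______
______
__XXX>
__XX__
___XX_
______
______
k=12  ______
______
______
__XXXX
__XX_v
___XX_
______
______
k=13  ______
______
______
__XXXX
__XX<X
___XX_
______
______
k=14  ______
______
______
__XX^X
__XXXX
___XX_
______
______
k=15  ______
______
______
__X<_X
__XXXX
___XX_
______
______
k=16  ______
______
______
__X__X
__XvXX
___XX_
______
______
k=17  ______
______
______
__X__X
__X_>X
___XX_
______
______
k=18  ______
______
______
__X_^X
__X__X
___XX_
______
______
k=19  ______
______
______
__X_X>
__X__X
___XX_
______
______
k=20  ______
______
_____^
__X_X_
__X__X
___XX_
______
______
k=21  ______
______
>____X
__X_X_
__X__X
___XX_
______
______
k=22  ______
______
X____X
v_X_X_
__X__X
___XX_
______
______
k=23  ______
______
X____X
X_X_X<
__X__X
___XX_
______
______
k=24  ______
______
X____^
X_X_XX
__X__X
___XX_
______
______
k=25  ______
______
X___<_
X_X_XX
__X__X
___XX_
______
______
k=26  ______
____^_
X___X_
X_X_XX
__X__X
___XX_
______
______
k=27  ______
____X>
X___X_
X_X_XX
__X__X
___XX_
______
______

0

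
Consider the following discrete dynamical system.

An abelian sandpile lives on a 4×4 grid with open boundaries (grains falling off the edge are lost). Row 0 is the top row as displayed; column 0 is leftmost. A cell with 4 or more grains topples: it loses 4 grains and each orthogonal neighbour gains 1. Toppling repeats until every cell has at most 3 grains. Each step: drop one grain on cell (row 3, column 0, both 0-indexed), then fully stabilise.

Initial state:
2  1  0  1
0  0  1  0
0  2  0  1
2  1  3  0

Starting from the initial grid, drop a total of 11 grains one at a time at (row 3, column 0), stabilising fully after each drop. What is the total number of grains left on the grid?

0) 2  1  0  1
0  0  1  0
0  2  0  1
2  1  3  0
1) 2  1  0  1
0  0  1  0
0  2  0  1
3  1  3  0
2) 2  1  0  1
0  0  1  0
1  2  0  1
0  2  3  0
3) 2  1  0  1
0  0  1  0
1  2  0  1
1  2  3  0
4) 2  1  0  1
0  0  1  0
1  2  0  1
2  2  3  0
5) 2  1  0  1
0  0  1  0
1  2  0  1
3  2  3  0
6) 2  1  0  1
0  0  1  0
2  2  0  1
0  3  3  0
7) 2  1  0  1
0  0  1  0
2  2  0  1
1  3  3  0
8) 2  1  0  1
0  0  1  0
2  2  0  1
2  3  3  0
9) 2  1  0  1
0  0  1  0
2  2  0  1
3  3  3  0
10) 2  1  0  1
0  0  1  0
3  3  1  1
1  1  0  1
11) 2  1  0  1
0  0  1  0
3  3  1  1
2  1  0  1

17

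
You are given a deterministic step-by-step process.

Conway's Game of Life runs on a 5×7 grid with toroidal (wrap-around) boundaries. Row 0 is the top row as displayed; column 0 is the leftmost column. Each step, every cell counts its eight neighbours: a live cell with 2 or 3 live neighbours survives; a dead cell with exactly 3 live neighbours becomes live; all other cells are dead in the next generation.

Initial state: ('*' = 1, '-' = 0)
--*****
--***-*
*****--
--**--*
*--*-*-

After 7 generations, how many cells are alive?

3

[0] --*****
--***-*
*****--
--**--*
*--*-*-
[1] **-----
------*
*-----*
-----**
**-----
[2] -*----*
-*----*
*------
-*---*-
-*-----
[3] -**----
-*----*
**----*
**-----
-**----
[4] -------
------*
--*---*
------*
-------
[5] -------
-------
*----**
-------
-------
[6] -------
------*
------*
------*
-------
[7] -------
-------
*----**
-------
-------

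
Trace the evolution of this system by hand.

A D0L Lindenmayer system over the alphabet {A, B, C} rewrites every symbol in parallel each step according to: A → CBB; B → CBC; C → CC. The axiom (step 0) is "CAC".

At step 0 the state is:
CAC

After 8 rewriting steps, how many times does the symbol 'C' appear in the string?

k=0  CAC
k=1  CCCBBCC
k=2  CCCCCCCBCCBCCCCC
k=3  CCCCCCCCCCCCCCCBCCCCCCBCCCCCCCCCCC
k=4  CCCCCCCCCCCCCCCCCCCCCCCCCCCCCCCBCCCCCCCCCCCCCCBCCCCCCCCCCCCCCCCCCCCCCC
k=5  CCCCCCCCCCCCCCCCCCCCCCCCCCCCCCCCCCCCCCCCCCCCCCCCCCCCCCCCCC…CCCCCCCCCCBCCCCCCCCCCCCCCCCCCCCCCCCCCCCCCCCCCCCCCCCCCCCCCC  (len 142)
k=6  CCCCCCCCCCCCCCCCCCCCCCCCCCCCCCCCCCCCCCCCCCCCCCCCCCCCCCCCCC…CCCCCCCCCCCCCCCCCCCCCCCCCCCCCCCCCCCCCCCCCCCCCCCCCCCCCCCCCC  (len 286)
k=7  CCCCCCCCCCCCCCCCCCCCCCCCCCCCCCCCCCCCCCCCCCCCCCCCCCCCCCCCCC…CCCCCCCCCCCCCCCCCCCCCCCCCCCCCCCCCCCCCCCCCCCCCCCCCCCCCCCCCC  (len 574)
k=8  CCCCCCCCCCCCCCCCCCCCCCCCCCCCCCCCCCCCCCCCCCCCCCCCCCCCCCCCCC…CCCCCCCCCCCCCCCCCCCCCCCCCCCCCCCCCCCCCCCCCCCCCCCCCCCCCCCCCC  (len 1150)

1148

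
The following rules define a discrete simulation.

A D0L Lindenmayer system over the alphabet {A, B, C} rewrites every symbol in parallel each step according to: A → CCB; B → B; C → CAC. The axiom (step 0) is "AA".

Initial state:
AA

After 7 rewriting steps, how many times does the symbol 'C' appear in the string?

1312

step 0: AA
step 1: CCBCCB
step 2: CACCACBCACCACB
step 3: CACCCBCACCACCCBCACBCACCCBCACCACCCBCACB
step 4: CACCCBCACCACCACBCACCCBCACCACCCBCACCACCACBCACCCBCACBCACCCBCACCACCACBCACCCBCACCACCCBCACCACCACBCACCCBCACB
step 5: CACCCBCACCACCACBCACCCBCACCACCCBCACCACCCBCACBCACCCBCACCACCA…CACBCACCCBCACCACCCBCACCACCCBCACBCACCCBCACCACCACBCACCCBCACB  (len 278)
step 6: CACCCBCACCACCACBCACCCBCACCACCCBCACCACCCBCACBCACCCBCACCACCA…CACBCACCCBCACCACCCBCACCACCCBCACBCACCCBCACCACCACBCACCCBCACB  (len 758)
step 7: CACCCBCACCACCACBCACCCBCACCACCCBCACCACCCBCACBCACCCBCACCACCA…CACBCACCCBCACCACCCBCACCACCCBCACBCACCCBCACCACCACBCACCCBCACB  (len 2070)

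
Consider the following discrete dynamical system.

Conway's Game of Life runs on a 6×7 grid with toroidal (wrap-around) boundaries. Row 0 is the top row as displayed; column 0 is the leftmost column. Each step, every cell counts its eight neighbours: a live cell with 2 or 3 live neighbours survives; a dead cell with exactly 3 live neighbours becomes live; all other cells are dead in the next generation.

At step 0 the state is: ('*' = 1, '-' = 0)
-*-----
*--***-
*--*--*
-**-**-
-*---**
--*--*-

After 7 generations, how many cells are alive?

step 0: -*-----
*--***-
*--*--*
-**-**-
-*---**
--*--*-
step 1: -***-**
******-
*------
-****--
**-*--*
***--**
step 2: -------
-----*-
*----**
---**-*
-------
-------
step 3: -------
-----*-
*------
*---*-*
-------
-------
step 4: -------
-------
*----*-
*-----*
-------
-------
step 5: -------
-------
*------
*-----*
-------
-------
step 6: -------
-------
*-----*
*-----*
-------
-------
step 7: -------
-------
*-----*
*-----*
-------
-------

4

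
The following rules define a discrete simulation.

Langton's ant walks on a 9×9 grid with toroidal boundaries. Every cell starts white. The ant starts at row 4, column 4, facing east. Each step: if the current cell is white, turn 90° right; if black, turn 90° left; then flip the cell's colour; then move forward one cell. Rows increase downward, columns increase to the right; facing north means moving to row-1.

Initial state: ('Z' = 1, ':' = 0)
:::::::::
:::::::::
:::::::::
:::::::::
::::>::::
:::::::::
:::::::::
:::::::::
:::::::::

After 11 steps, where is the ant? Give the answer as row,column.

gen 0: :::::::::
:::::::::
:::::::::
:::::::::
::::>::::
:::::::::
:::::::::
:::::::::
:::::::::
gen 1: :::::::::
:::::::::
:::::::::
:::::::::
::::Z::::
::::v::::
:::::::::
:::::::::
:::::::::
gen 2: :::::::::
:::::::::
:::::::::
:::::::::
::::Z::::
:::<Z::::
:::::::::
:::::::::
:::::::::
gen 3: :::::::::
:::::::::
:::::::::
:::::::::
:::^Z::::
:::ZZ::::
:::::::::
:::::::::
:::::::::
gen 4: :::::::::
:::::::::
:::::::::
:::::::::
:::Z>::::
:::ZZ::::
:::::::::
:::::::::
:::::::::
gen 5: :::::::::
:::::::::
:::::::::
::::^::::
:::Z:::::
:::ZZ::::
:::::::::
:::::::::
:::::::::
gen 6: :::::::::
:::::::::
:::::::::
::::Z>:::
:::Z:::::
:::ZZ::::
:::::::::
:::::::::
:::::::::
gen 7: :::::::::
:::::::::
:::::::::
::::ZZ:::
:::Z:v:::
:::ZZ::::
:::::::::
:::::::::
:::::::::
gen 8: :::::::::
:::::::::
:::::::::
::::ZZ:::
:::Z<Z:::
:::ZZ::::
:::::::::
:::::::::
:::::::::
gen 9: :::::::::
:::::::::
:::::::::
::::^Z:::
:::ZZZ:::
:::ZZ::::
:::::::::
:::::::::
:::::::::
gen 10: :::::::::
:::::::::
:::::::::
:::<:Z:::
:::ZZZ:::
:::ZZ::::
:::::::::
:::::::::
:::::::::
gen 11: :::::::::
:::::::::
:::^:::::
:::Z:Z:::
:::ZZZ:::
:::ZZ::::
:::::::::
:::::::::
:::::::::

2,3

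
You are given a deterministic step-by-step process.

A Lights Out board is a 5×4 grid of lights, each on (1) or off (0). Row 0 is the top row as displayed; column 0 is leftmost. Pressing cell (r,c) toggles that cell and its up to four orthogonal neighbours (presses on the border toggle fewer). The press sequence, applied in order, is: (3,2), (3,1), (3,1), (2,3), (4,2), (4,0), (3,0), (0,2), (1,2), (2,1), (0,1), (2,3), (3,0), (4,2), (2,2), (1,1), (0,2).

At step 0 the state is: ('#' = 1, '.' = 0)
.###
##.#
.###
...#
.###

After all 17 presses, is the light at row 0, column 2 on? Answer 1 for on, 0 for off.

1

t=0: .###
##.#
.###
...#
.###
t=1: .###
##.#
.#.#
.##.
.#.#
t=2: .###
##.#
...#
#...
...#
t=3: .###
##.#
.#.#
.##.
.#.#
t=4: .###
##..
.##.
.###
.#.#
t=5: .###
##..
.##.
.#.#
..#.
t=6: .###
##..
.##.
##.#
###.
t=7: .###
##..
###.
...#
.##.
t=8: ....
###.
###.
...#
.##.
t=9: ..#.
#..#
##..
...#
.##.
t=10: ..#.
##.#
..#.
.#.#
.##.
t=11: ##..
#..#
..#.
.#.#
.##.
t=12: ##..
#...
...#
.#..
.##.
t=13: ##..
#...
#..#
#...
###.
t=14: ##..
#...
#..#
#.#.
#..#
t=15: ##..
#.#.
###.
#...
#..#
t=16: #...
.#..
#.#.
#...
#..#
t=17: ####
.##.
#.#.
#...
#..#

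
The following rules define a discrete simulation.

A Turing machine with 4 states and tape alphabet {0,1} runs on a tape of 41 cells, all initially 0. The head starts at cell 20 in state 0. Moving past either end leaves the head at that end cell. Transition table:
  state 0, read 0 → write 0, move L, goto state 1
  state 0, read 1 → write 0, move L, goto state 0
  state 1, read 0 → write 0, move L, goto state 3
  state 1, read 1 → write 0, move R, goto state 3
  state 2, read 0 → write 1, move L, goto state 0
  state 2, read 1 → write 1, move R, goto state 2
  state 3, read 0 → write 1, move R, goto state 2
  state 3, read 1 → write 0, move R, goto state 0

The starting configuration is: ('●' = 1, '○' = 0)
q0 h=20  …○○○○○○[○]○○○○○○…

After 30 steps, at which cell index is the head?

2

[0] q0 h=20  …○○○○○○[○]○○○○○○…
[1] q1 h=19  …○○○○○○[○]○○○○○○…
[2] q3 h=18  …○○○○○○[○]○○○○○○…
[3] q2 h=19  …○○○○○●[○]○○○○○○…
[4] q0 h=18  …○○○○○○[●]●○○○○○…
[5] q0 h=17  …○○○○○○[○]○●○○○○…
[6] q1 h=16  …○○○○○○[○]○○●○○○…
[7] q3 h=15  …○○○○○○[○]○○○●○○…
[8] q2 h=16  …○○○○○●[○]○○●○○○…
[9] q0 h=15  …○○○○○○[●]●○○●○○…
[10] q0 h=14  …○○○○○○[○]○●○○●○…
[11] q1 h=13  …○○○○○○[○]○○●○○●…
[12] q3 h=12  …○○○○○○[○]○○○●○○…
[13] q2 h=13  …○○○○○●[○]○○●○○●…
[14] q0 h=12  …○○○○○○[●]●○○●○○…
[15] q0 h=11  …○○○○○○[○]○●○○●○…
[16] q1 h=10  …○○○○○○[○]○○●○○●…
[17] q3 h= 9  …○○○○○○[○]○○○●○○…
[18] q2 h=10  …○○○○○●[○]○○●○○●…
[19] q0 h= 9  …○○○○○○[●]●○○●○○…
[20] q0 h= 8  …○○○○○○[○]○●○○●○…
[21] q1 h= 7  …○○○○○○[○]○○●○○●…
[22] q3 h= 6  |○○○○○○[○]○○○●○○…
[23] q2 h= 7  …○○○○○●[○]○○●○○●…
[24] q0 h= 6  |○○○○○○[●]●○○●○○…
[25] q0 h= 5  |○○○○○[○]○●○○●○…
[26] q1 h= 4  |○○○○[○]○○●○○●…
[27] q3 h= 3  |○○○[○]○○○●○○…
[28] q2 h= 4  |○○○●[○]○○●○○●…
[29] q0 h= 3  |○○○[●]●○○●○○…
[30] q0 h= 2  |○○[○]○●○○●○…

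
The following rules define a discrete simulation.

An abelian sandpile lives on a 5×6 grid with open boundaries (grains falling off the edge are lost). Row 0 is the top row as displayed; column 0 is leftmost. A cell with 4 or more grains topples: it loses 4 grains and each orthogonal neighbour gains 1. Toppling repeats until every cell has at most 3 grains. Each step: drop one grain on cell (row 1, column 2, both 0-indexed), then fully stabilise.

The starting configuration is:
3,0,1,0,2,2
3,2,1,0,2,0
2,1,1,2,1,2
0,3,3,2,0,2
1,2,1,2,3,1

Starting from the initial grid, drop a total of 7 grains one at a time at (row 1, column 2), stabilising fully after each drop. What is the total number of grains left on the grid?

t=0: 3,0,1,0,2,2
3,2,1,0,2,0
2,1,1,2,1,2
0,3,3,2,0,2
1,2,1,2,3,1
t=1: 3,0,1,0,2,2
3,2,2,0,2,0
2,1,1,2,1,2
0,3,3,2,0,2
1,2,1,2,3,1
t=2: 3,0,1,0,2,2
3,2,3,0,2,0
2,1,1,2,1,2
0,3,3,2,0,2
1,2,1,2,3,1
t=3: 3,0,2,0,2,2
3,3,0,1,2,0
2,1,2,2,1,2
0,3,3,2,0,2
1,2,1,2,3,1
t=4: 3,0,2,0,2,2
3,3,1,1,2,0
2,1,2,2,1,2
0,3,3,2,0,2
1,2,1,2,3,1
t=5: 3,0,2,0,2,2
3,3,2,1,2,0
2,1,2,2,1,2
0,3,3,2,0,2
1,2,1,2,3,1
t=6: 3,0,2,0,2,2
3,3,3,1,2,0
2,1,2,2,1,2
0,3,3,2,0,2
1,2,1,2,3,1
t=7: 0,2,3,0,2,2
1,1,1,2,2,0
3,2,3,2,1,2
0,3,3,2,0,2
1,2,1,2,3,1

49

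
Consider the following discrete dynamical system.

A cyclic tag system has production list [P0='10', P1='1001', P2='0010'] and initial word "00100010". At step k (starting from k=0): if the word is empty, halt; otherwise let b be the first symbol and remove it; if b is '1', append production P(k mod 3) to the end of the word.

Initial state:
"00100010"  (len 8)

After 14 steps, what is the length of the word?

gen 0: "00100010"  (len 8)
gen 1: "0100010"  (len 7)
gen 2: "100010"  (len 6)
gen 3: "000100010"  (len 9)
gen 4: "00100010"  (len 8)
gen 5: "0100010"  (len 7)
gen 6: "100010"  (len 6)
gen 7: "0001010"  (len 7)
gen 8: "001010"  (len 6)
gen 9: "01010"  (len 5)
gen 10: "1010"  (len 4)
gen 11: "0101001"  (len 7)
gen 12: "101001"  (len 6)
gen 13: "0100110"  (len 7)
gen 14: "100110"  (len 6)

6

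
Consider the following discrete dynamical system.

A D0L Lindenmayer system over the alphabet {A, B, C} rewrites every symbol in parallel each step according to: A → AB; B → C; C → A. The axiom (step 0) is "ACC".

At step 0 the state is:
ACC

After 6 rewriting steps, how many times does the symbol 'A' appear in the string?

[0] ACC
[1] ABAA
[2] ABCABAB
[3] ABCAABCABC
[4] ABCAABABCAABCA
[5] ABCAABABCABCAABABCAAB
[6] ABCAABABCABCAABCAABABCABCAABABC

14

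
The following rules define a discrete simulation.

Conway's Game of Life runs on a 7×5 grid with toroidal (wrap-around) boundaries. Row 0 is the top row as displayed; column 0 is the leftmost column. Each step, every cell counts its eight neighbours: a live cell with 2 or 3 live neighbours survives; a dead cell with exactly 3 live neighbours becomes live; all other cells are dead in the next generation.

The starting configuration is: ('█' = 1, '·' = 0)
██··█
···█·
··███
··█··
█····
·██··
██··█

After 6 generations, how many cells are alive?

[0] ██··█
···█·
··███
··█··
█····
·██··
██··█
[1] ·███·
·█···
··█·█
·██·█
··█··
··█·█
···██
[2] ██·██
██···
··█··
███··
█·█··
··█·█
██··█
[3] ···█·
···█·
··█··
█·██·
█·█·█
··█·█
·····
[4] ·····
··██·
·██·█
█·█··
█·█··
██··█
···█·
[5] ··██·
·███·
█···█
█·█·█
··██·
█████
█···█
[6] █····
██···
·····
█·█··
·····
·····
·····

5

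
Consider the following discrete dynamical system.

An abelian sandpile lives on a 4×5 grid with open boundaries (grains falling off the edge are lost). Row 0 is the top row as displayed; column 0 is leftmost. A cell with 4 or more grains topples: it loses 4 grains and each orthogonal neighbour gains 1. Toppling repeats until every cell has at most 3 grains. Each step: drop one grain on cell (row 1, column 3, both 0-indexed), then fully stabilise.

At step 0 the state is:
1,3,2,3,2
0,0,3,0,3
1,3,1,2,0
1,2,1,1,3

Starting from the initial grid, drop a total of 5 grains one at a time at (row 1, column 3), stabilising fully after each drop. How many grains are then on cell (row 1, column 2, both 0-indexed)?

k=0  1,3,2,3,2
0,0,3,0,3
1,3,1,2,0
1,2,1,1,3
k=1  1,3,2,3,2
0,0,3,1,3
1,3,1,2,0
1,2,1,1,3
k=2  1,3,2,3,2
0,0,3,2,3
1,3,1,2,0
1,2,1,1,3
k=3  1,3,2,3,2
0,0,3,3,3
1,3,1,2,0
1,2,1,1,3
k=4  2,0,1,2,0
0,2,1,3,1
1,3,2,3,1
1,2,1,1,3
k=5  2,0,1,3,0
0,2,2,1,2
1,3,3,0,2
1,2,1,2,3

2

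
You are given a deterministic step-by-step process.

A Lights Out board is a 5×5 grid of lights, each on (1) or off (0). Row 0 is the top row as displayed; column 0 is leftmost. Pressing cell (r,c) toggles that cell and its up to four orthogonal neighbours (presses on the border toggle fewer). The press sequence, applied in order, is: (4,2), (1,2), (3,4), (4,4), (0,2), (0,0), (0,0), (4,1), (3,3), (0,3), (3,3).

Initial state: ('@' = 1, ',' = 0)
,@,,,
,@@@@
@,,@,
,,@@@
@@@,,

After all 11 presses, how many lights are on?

[0] ,@,,,
,@@@@
@,,@,
,,@@@
@@@,,
[1] ,@,,,
,@@@@
@,,@,
,,,@@
@,,@,
[2] ,@@,,
,,,,@
@,@@,
,,,@@
@,,@,
[3] ,@@,,
,,,,@
@,@@@
,,,,,
@,,@@
[4] ,@@,,
,,,,@
@,@@@
,,,,@
@,,,,
[5] ,,,@,
,,@,@
@,@@@
,,,,@
@,,,,
[6] @@,@,
@,@,@
@,@@@
,,,,@
@,,,,
[7] ,,,@,
,,@,@
@,@@@
,,,,@
@,,,,
[8] ,,,@,
,,@,@
@,@@@
,@,,@
,@@,,
[9] ,,,@,
,,@,@
@,@,@
,@@@,
,@@@,
[10] ,,@,@
,,@@@
@,@,@
,@@@,
,@@@,
[11] ,,@,@
,,@@@
@,@@@
,@,,@
,@@,,

13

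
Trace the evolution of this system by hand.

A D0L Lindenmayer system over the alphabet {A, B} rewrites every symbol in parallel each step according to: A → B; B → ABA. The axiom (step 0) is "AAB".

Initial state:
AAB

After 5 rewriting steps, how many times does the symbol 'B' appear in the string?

k=0  AAB
k=1  BBABA
k=2  ABAABABABAB
k=3  BABABBABABABABABABABA
k=4  ABABABABABAABABABABABABABABABABABABABABABAB
k=5  BABABABABABABABABABABBABABABABABABABABABABABABABABABABABABABABABABABABABABABABABABABA

43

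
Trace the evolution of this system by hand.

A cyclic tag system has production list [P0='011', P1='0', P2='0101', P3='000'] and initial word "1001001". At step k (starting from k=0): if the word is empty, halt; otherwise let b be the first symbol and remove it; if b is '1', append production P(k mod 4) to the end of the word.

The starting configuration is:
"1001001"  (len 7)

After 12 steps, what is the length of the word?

gen 0: "1001001"  (len 7)
gen 1: "001001011"  (len 9)
gen 2: "01001011"  (len 8)
gen 3: "1001011"  (len 7)
gen 4: "001011000"  (len 9)
gen 5: "01011000"  (len 8)
gen 6: "1011000"  (len 7)
gen 7: "0110000101"  (len 10)
gen 8: "110000101"  (len 9)
gen 9: "10000101011"  (len 11)
gen 10: "00001010110"  (len 11)
gen 11: "0001010110"  (len 10)
gen 12: "001010110"  (len 9)

9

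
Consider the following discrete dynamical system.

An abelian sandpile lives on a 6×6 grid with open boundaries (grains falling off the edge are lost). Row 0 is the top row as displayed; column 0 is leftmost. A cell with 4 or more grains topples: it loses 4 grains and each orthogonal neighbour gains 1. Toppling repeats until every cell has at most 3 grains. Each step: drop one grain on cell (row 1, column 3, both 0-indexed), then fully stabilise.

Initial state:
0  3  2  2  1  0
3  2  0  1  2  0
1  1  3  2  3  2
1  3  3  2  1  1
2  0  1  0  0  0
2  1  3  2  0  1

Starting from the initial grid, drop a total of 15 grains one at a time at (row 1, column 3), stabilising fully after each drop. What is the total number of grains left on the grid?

59

step 0: 0  3  2  2  1  0
3  2  0  1  2  0
1  1  3  2  3  2
1  3  3  2  1  1
2  0  1  0  0  0
2  1  3  2  0  1
step 1: 0  3  2  2  1  0
3  2  0  2  2  0
1  1  3  2  3  2
1  3  3  2  1  1
2  0  1  0  0  0
2  1  3  2  0  1
step 2: 0  3  2  2  1  0
3  2  0  3  2  0
1  1  3  2  3  2
1  3  3  2  1  1
2  0  1  0  0  0
2  1  3  2  0  1
step 3: 0  3  2  3  1  0
3  2  1  0  3  0
1  1  3  3  3  2
1  3  3  2  1  1
2  0  1  0  0  0
2  1  3  2  0  1
step 4: 0  3  2  3  1  0
3  2  1  1  3  0
1  1  3  3  3  2
1  3  3  2  1  1
2  0  1  0  0  0
2  1  3  2  0  1
step 5: 0  3  2  3  1  0
3  2  1  2  3  0
1  1  3  3  3  2
1  3  3  2  1  1
2  0  1  0  0  0
2  1  3  2  0  1
step 6: 0  3  2  3  1  0
3  2  1  3  3  0
1  1  3  3  3  2
1  3  3  2  1  1
2  0  1  0  0  0
2  1  3  2  0  1
step 7: 0  3  3  0  3  0
3  2  3  3  1  1
1  3  1  3  1  3
2  0  2  0  3  1
2  1  2  1  0  0
2  1  3  2  0  1
step 8: 2  1  1  2  3  0
0  2  3  2  2  1
3  1  0  1  2  3
2  1  3  1  3  1
2  1  2  1  0  0
2  1  3  2  0  1
step 9: 2  1  1  2  3  0
0  2  3  3  2  1
3  1  0  1  2  3
2  1  3  1  3  1
2  1  2  1  0  0
2  1  3  2  0  1
step 10: 2  1  2  3  3  0
0  3  0  1  3  1
3  1  1  2  2  3
2  1  3  1  3  1
2  1  2  1  0  0
2  1  3  2  0  1
step 11: 2  1  2  3  3  0
0  3  0  2  3  1
3  1  1  2  2  3
2  1  3  1  3  1
2  1  2  1  0  0
2  1  3  2  0  1
step 12: 2  1  2  3  3  0
0  3  0  3  3  1
3  1  1  2  2  3
2  1  3  1  3  1
2  1  2  1  0  0
2  1  3  2  0  1
step 13: 2  1  3  1  1  1
0  3  1  2  1  2
3  1  1  3  3  3
2  1  3  1  3  1
2  1  2  1  0  0
2  1  3  2  0  1
step 14: 2  1  3  1  1  1
0  3  1  3  1  2
3  1  1  3  3  3
2  1  3  1  3  1
2  1  2  1  0  0
2  1  3  2  0  1
step 15: 2  1  3  2  1  1
0  3  2  1  3  3
3  1  2  1  2  0
2  1  3  3  0  3
2  1  2  1  1  0
2  1  3  2  0  1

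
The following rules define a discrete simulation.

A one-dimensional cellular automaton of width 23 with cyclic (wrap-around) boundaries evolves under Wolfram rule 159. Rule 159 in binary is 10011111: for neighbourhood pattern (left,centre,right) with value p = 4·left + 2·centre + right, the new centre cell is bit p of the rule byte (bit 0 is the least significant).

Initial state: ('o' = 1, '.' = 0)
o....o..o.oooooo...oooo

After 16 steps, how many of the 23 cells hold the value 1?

[0] o....o..o.oooooo...oooo
[1] .oooooooo.ooooo.ooooooo
[2] .ooooooo..oooo..oooooo.
[3] ooooooo.ooooo.ooooooo.o
[4] oooooo..oooo..oooooo..o
[5] ooooo.ooooo.ooooooo.ooo
[6] oooo..oooo..oooooo..ooo
[7] ooo.ooooo.ooooooo.ooooo
[8] oo..oooo..oooooo..ooooo
[9] o.ooooo.ooooooo.ooooooo
[10] ..oooo..oooooo..ooooooo
[11] ooooo.ooooooo.oooooooo.
[12] oooo..oooooo..ooooooo..
[13] ooo.ooooooo.oooooooo.oo
[14] oo..oooooo..ooooooo..oo
[15] o.ooooooo.oooooooo.oooo
[16] ..oooooo..ooooooo..oooo

17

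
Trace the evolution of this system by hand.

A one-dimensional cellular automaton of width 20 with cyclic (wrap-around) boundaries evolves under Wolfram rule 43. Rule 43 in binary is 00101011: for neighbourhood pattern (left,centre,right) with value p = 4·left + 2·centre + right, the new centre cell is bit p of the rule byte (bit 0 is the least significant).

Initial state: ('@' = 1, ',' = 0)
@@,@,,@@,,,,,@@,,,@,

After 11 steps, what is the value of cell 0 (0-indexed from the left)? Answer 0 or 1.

1

k=0  @@,@,,@@,,,,,@@,,,@,
k=1  @,@,,@@,,@@@@@,,@@,@
k=2  ,@,,@@,,@@,,,,,@@,@@
k=3  @,,@@,,@@,,@@@@@,@@,
k=4  ,,@@,,@@,,@@,,,,@@,@
k=5  ,@@,,@@,,@@,,@@@@,@,
k=6  @@,,@@,,@@,,@@,,,@,,
k=7  @,,@@,,@@,,@@,,@@,,@
k=8  ,,@@,,@@,,@@,,@@,,@@
k=9  ,@@,,@@,,@@,,@@,,@@,
k=10  @@,,@@,,@@,,@@,,@@,,
k=11  @,,@@,,@@,,@@,,@@,,@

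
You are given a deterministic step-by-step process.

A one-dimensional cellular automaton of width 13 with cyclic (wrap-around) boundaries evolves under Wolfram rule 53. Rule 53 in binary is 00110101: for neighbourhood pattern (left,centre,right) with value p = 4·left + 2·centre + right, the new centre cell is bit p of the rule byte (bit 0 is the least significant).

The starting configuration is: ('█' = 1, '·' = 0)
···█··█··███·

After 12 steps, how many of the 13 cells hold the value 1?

5

step 0: ···█··█··███·
step 1: ██·██·██····█
step 2: ··█··█··███··
step 3: █·██·██····██
step 4: ·█··█··███···
step 5: ·██·██····███
step 6: █··█··███····
step 7: ██·██····███·
step 8: ··█··███····█
step 9: █·██····███·█
step 10: ·█··███····█·
step 11: ·██····███·██
step 12: █··███····█··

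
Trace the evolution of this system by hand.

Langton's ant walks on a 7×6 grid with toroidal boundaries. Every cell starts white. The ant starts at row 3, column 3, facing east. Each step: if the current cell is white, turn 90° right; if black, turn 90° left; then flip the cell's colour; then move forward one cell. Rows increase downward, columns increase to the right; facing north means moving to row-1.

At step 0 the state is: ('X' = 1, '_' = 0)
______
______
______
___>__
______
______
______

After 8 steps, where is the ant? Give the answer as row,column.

3,3

[0] ______
______
______
___>__
______
______
______
[1] ______
______
______
___X__
___v__
______
______
[2] ______
______
______
___X__
__<X__
______
______
[3] ______
______
______
__^X__
__XX__
______
______
[4] ______
______
______
__X>__
__XX__
______
______
[5] ______
______
___^__
__X___
__XX__
______
______
[6] ______
______
___X>_
__X___
__XX__
______
______
[7] ______
______
___XX_
__X_v_
__XX__
______
______
[8] ______
______
___XX_
__X<X_
__XX__
______
______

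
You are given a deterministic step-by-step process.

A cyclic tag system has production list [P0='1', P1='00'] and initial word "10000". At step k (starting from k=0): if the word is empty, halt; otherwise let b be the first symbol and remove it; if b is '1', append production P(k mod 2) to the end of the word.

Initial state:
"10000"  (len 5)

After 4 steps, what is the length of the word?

[0] "10000"  (len 5)
[1] "00001"  (len 5)
[2] "0001"  (len 4)
[3] "001"  (len 3)
[4] "01"  (len 2)

2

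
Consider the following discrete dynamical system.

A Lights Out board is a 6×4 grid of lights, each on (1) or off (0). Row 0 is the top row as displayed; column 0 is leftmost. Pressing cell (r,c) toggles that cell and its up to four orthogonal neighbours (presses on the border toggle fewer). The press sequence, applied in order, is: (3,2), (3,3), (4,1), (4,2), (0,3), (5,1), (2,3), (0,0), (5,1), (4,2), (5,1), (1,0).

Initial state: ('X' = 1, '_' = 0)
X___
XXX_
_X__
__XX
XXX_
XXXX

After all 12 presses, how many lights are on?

gen 0: X___
XXX_
_X__
__XX
XXX_
XXXX
gen 1: X___
XXX_
_XX_
_X__
XX__
XXXX
gen 2: X___
XXX_
_XXX
_XXX
XX_X
XXXX
gen 3: X___
XXX_
_XXX
__XX
__XX
X_XX
gen 4: X___
XXX_
_XXX
___X
_X__
X__X
gen 5: X_XX
XXXX
_XXX
___X
_X__
X__X
gen 6: X_XX
XXXX
_XXX
___X
____
_XXX
gen 7: X_XX
XXX_
_X__
____
____
_XXX
gen 8: _XXX
_XX_
_X__
____
____
_XXX
gen 9: _XXX
_XX_
_X__
____
_X__
X__X
gen 10: _XXX
_XX_
_X__
__X_
__XX
X_XX
gen 11: _XXX
_XX_
_X__
__X_
_XXX
_X_X
gen 12: XXXX
X_X_
XX__
__X_
_XXX
_X_X

14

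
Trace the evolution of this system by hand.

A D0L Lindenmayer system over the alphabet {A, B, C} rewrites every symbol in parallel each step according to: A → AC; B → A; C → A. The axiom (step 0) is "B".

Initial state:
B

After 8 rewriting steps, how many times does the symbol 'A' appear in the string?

21

[0] B
[1] A
[2] AC
[3] ACA
[4] ACAAC
[5] ACAACACA
[6] ACAACACAACAAC
[7] ACAACACAACAACACAACACA
[8] ACAACACAACAACACAACACAACAACACAACAAC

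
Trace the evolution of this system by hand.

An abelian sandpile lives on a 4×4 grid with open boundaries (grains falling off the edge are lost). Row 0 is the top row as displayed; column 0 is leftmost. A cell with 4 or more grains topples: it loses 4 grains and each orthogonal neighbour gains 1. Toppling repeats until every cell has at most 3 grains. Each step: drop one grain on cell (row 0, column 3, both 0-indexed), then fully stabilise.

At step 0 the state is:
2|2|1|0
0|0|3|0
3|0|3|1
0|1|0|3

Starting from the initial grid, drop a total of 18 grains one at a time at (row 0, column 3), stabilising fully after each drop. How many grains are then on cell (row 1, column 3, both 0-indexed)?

k=0  2|2|1|0
0|0|3|0
3|0|3|1
0|1|0|3
k=1  2|2|1|1
0|0|3|0
3|0|3|1
0|1|0|3
k=2  2|2|1|2
0|0|3|0
3|0|3|1
0|1|0|3
k=3  2|2|1|3
0|0|3|0
3|0|3|1
0|1|0|3
k=4  2|2|2|0
0|0|3|1
3|0|3|1
0|1|0|3
k=5  2|2|2|1
0|0|3|1
3|0|3|1
0|1|0|3
k=6  2|2|2|2
0|0|3|1
3|0|3|1
0|1|0|3
k=7  2|2|2|3
0|0|3|1
3|0|3|1
0|1|0|3
k=8  2|2|3|0
0|0|3|2
3|0|3|1
0|1|0|3
k=9  2|2|3|1
0|0|3|2
3|0|3|1
0|1|0|3
k=10  2|2|3|2
0|0|3|2
3|0|3|1
0|1|0|3
k=11  2|2|3|3
0|0|3|2
3|0|3|1
0|1|0|3
k=12  2|3|1|2
0|1|2|0
3|1|0|3
0|1|1|3
k=13  2|3|1|3
0|1|2|0
3|1|0|3
0|1|1|3
k=14  2|3|2|0
0|1|2|1
3|1|0|3
0|1|1|3
k=15  2|3|2|1
0|1|2|1
3|1|0|3
0|1|1|3
k=16  2|3|2|2
0|1|2|1
3|1|0|3
0|1|1|3
k=17  2|3|2|3
0|1|2|1
3|1|0|3
0|1|1|3
k=18  2|3|3|0
0|1|2|2
3|1|0|3
0|1|1|3

2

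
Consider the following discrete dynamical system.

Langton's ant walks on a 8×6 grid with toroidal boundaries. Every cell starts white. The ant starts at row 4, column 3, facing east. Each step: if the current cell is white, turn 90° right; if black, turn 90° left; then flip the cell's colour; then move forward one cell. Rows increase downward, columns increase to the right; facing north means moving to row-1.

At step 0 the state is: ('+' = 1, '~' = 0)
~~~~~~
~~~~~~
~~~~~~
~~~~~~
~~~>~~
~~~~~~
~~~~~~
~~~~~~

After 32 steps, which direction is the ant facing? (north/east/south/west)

[0] ~~~~~~
~~~~~~
~~~~~~
~~~~~~
~~~>~~
~~~~~~
~~~~~~
~~~~~~
[1] ~~~~~~
~~~~~~
~~~~~~
~~~~~~
~~~+~~
~~~v~~
~~~~~~
~~~~~~
[2] ~~~~~~
~~~~~~
~~~~~~
~~~~~~
~~~+~~
~~<+~~
~~~~~~
~~~~~~
[3] ~~~~~~
~~~~~~
~~~~~~
~~~~~~
~~^+~~
~~++~~
~~~~~~
~~~~~~
[4] ~~~~~~
~~~~~~
~~~~~~
~~~~~~
~~+>~~
~~++~~
~~~~~~
~~~~~~
[5] ~~~~~~
~~~~~~
~~~~~~
~~~^~~
~~+~~~
~~++~~
~~~~~~
~~~~~~
[6] ~~~~~~
~~~~~~
~~~~~~
~~~+>~
~~+~~~
~~++~~
~~~~~~
~~~~~~
[7] ~~~~~~
~~~~~~
~~~~~~
~~~++~
~~+~v~
~~++~~
~~~~~~
~~~~~~
[8] ~~~~~~
~~~~~~
~~~~~~
~~~++~
~~+<+~
~~++~~
~~~~~~
~~~~~~
[9] ~~~~~~
~~~~~~
~~~~~~
~~~^+~
~~+++~
~~++~~
~~~~~~
~~~~~~
[10] ~~~~~~
~~~~~~
~~~~~~
~~<~+~
~~+++~
~~++~~
~~~~~~
~~~~~~
[11] ~~~~~~
~~~~~~
~~^~~~
~~+~+~
~~+++~
~~++~~
~~~~~~
~~~~~~
[12] ~~~~~~
~~~~~~
~~+>~~
~~+~+~
~~+++~
~~++~~
~~~~~~
~~~~~~
[13] ~~~~~~
~~~~~~
~~++~~
~~+v+~
~~+++~
~~++~~
~~~~~~
~~~~~~
[14] ~~~~~~
~~~~~~
~~++~~
~~<++~
~~+++~
~~++~~
~~~~~~
~~~~~~
[15] ~~~~~~
~~~~~~
~~++~~
~~~++~
~~v++~
~~++~~
~~~~~~
~~~~~~
[16] ~~~~~~
~~~~~~
~~++~~
~~~++~
~~~>+~
~~++~~
~~~~~~
~~~~~~
[17] ~~~~~~
~~~~~~
~~++~~
~~~^+~
~~~~+~
~~++~~
~~~~~~
~~~~~~
[18] ~~~~~~
~~~~~~
~~++~~
~~<~+~
~~~~+~
~~++~~
~~~~~~
~~~~~~
[19] ~~~~~~
~~~~~~
~~^+~~
~~+~+~
~~~~+~
~~++~~
~~~~~~
~~~~~~
[20] ~~~~~~
~~~~~~
~<~+~~
~~+~+~
~~~~+~
~~++~~
~~~~~~
~~~~~~
[21] ~~~~~~
~^~~~~
~+~+~~
~~+~+~
~~~~+~
~~++~~
~~~~~~
~~~~~~
[22] ~~~~~~
~+>~~~
~+~+~~
~~+~+~
~~~~+~
~~++~~
~~~~~~
~~~~~~
[23] ~~~~~~
~++~~~
~+v+~~
~~+~+~
~~~~+~
~~++~~
~~~~~~
~~~~~~
[24] ~~~~~~
~++~~~
~<++~~
~~+~+~
~~~~+~
~~++~~
~~~~~~
~~~~~~
[25] ~~~~~~
~++~~~
~~++~~
~v+~+~
~~~~+~
~~++~~
~~~~~~
~~~~~~
[26] ~~~~~~
~++~~~
~~++~~
<++~+~
~~~~+~
~~++~~
~~~~~~
~~~~~~
[27] ~~~~~~
~++~~~
^~++~~
+++~+~
~~~~+~
~~++~~
~~~~~~
~~~~~~
[28] ~~~~~~
~++~~~
+>++~~
+++~+~
~~~~+~
~~++~~
~~~~~~
~~~~~~
[29] ~~~~~~
~++~~~
++++~~
+v+~+~
~~~~+~
~~++~~
~~~~~~
~~~~~~
[30] ~~~~~~
~++~~~
++++~~
+~>~+~
~~~~+~
~~++~~
~~~~~~
~~~~~~
[31] ~~~~~~
~++~~~
++^+~~
+~~~+~
~~~~+~
~~++~~
~~~~~~
~~~~~~
[32] ~~~~~~
~++~~~
+<~+~~
+~~~+~
~~~~+~
~~++~~
~~~~~~
~~~~~~

west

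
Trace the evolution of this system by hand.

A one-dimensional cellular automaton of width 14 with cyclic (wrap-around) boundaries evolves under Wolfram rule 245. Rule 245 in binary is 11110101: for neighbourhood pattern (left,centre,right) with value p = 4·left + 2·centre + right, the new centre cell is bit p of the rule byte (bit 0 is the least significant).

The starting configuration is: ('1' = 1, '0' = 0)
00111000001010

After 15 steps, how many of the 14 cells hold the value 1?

11

gen 0: 00111000001010
gen 1: 10011111101111
gen 2: 11001111110111
gen 3: 11100111111011
gen 4: 11110011111101
gen 5: 11111001111110
gen 6: 01111100111111
gen 7: 10111110011111
gen 8: 11011111001111
gen 9: 11101111100111
gen 10: 11110111110011
gen 11: 11111011111001
gen 12: 11111101111100
gen 13: 01111110111110
gen 14: 00111111011111
gen 15: 10011111101111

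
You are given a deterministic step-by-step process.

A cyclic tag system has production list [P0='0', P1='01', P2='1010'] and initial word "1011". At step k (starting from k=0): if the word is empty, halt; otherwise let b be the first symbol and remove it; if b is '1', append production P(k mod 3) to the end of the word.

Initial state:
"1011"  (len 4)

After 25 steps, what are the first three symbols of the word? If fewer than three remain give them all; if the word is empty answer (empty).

010

k=0  "1011"  (len 4)
k=1  "0110"  (len 4)
k=2  "110"  (len 3)
k=3  "101010"  (len 6)
k=4  "010100"  (len 6)
k=5  "10100"  (len 5)
k=6  "01001010"  (len 8)
k=7  "1001010"  (len 7)
k=8  "00101001"  (len 8)
k=9  "0101001"  (len 7)
k=10  "101001"  (len 6)
k=11  "0100101"  (len 7)
k=12  "100101"  (len 6)
k=13  "001010"  (len 6)
k=14  "01010"  (len 5)
k=15  "1010"  (len 4)
k=16  "0100"  (len 4)
k=17  "100"  (len 3)
k=18  "001010"  (len 6)
k=19  "01010"  (len 5)
k=20  "1010"  (len 4)
k=21  "0101010"  (len 7)
k=22  "101010"  (len 6)
k=23  "0101001"  (len 7)
k=24  "101001"  (len 6)
k=25  "010010"  (len 6)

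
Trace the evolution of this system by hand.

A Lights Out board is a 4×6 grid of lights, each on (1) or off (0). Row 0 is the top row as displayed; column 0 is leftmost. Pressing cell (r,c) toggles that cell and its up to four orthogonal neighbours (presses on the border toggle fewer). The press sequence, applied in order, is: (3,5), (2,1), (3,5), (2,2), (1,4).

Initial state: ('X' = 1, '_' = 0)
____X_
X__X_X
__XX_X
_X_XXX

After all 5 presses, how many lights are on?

k=0  ____X_
X__X_X
__XX_X
_X_XXX
k=1  ____X_
X__X_X
__XX__
_X_X__
k=2  ____X_
XX_X_X
XX_X__
___X__
k=3  ____X_
XX_X_X
XX_X_X
___XXX
k=4  ____X_
XXXX_X
X_X__X
__XXXX
k=5  ______
XXX_X_
X_X_XX
__XXXX

12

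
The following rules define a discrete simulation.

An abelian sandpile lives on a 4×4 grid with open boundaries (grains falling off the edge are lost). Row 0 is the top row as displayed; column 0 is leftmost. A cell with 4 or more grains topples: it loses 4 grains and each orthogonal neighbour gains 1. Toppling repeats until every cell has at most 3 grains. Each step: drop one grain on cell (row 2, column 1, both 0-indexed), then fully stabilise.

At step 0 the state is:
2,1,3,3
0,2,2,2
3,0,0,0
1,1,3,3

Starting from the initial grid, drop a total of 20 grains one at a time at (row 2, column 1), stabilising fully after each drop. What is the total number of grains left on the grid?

26

gen 0: 2,1,3,3
0,2,2,2
3,0,0,0
1,1,3,3
gen 1: 2,1,3,3
0,2,2,2
3,1,0,0
1,1,3,3
gen 2: 2,1,3,3
0,2,2,2
3,2,0,0
1,1,3,3
gen 3: 2,1,3,3
0,2,2,2
3,3,0,0
1,1,3,3
gen 4: 2,1,3,3
1,3,2,2
0,1,1,0
2,2,3,3
gen 5: 2,1,3,3
1,3,2,2
0,2,1,0
2,2,3,3
gen 6: 2,1,3,3
1,3,2,2
0,3,1,0
2,2,3,3
gen 7: 2,2,3,3
2,0,3,2
1,1,2,0
2,3,3,3
gen 8: 2,2,3,3
2,0,3,2
1,2,2,0
2,3,3,3
gen 9: 2,2,3,3
2,0,3,2
1,3,2,0
2,3,3,3
gen 10: 2,3,1,1
2,2,2,0
2,2,1,3
3,1,2,0
gen 11: 2,3,1,1
2,2,2,0
2,3,1,3
3,1,2,0
gen 12: 2,3,1,1
2,3,2,0
3,0,2,3
3,2,2,0
gen 13: 2,3,1,1
2,3,2,0
3,1,2,3
3,2,2,0
gen 14: 2,3,1,1
2,3,2,0
3,2,2,3
3,2,2,0
gen 15: 2,3,1,1
2,3,2,0
3,3,2,3
3,2,2,0
gen 16: 0,1,2,1
1,2,3,0
2,3,3,3
1,0,3,0
gen 17: 0,2,3,1
2,0,1,2
3,2,3,0
1,2,0,2
gen 18: 0,2,3,1
2,0,1,2
3,3,3,0
1,2,0,2
gen 19: 0,2,3,1
3,1,2,2
0,2,0,1
2,3,1,2
gen 20: 0,2,3,1
3,1,2,2
0,3,0,1
2,3,1,2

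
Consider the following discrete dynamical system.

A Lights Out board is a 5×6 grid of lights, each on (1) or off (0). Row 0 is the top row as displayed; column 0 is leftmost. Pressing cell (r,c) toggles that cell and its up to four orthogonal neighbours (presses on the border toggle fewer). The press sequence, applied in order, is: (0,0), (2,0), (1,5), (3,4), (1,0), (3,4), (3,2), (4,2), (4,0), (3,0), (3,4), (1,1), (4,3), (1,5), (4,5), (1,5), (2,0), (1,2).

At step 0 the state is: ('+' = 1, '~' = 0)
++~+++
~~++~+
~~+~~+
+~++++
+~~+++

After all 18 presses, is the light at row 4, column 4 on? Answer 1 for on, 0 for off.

[0] ++~+++
~~++~+
~~+~~+
+~++++
+~~+++
[1] ~~~+++
+~++~+
~~+~~+
+~++++
+~~+++
[2] ~~~+++
~~++~+
+++~~+
~~++++
+~~+++
[3] ~~~++~
~~+++~
+++~~~
~~++++
+~~+++
[4] ~~~++~
~~+++~
+++~+~
~~+~~~
+~~+~+
[5] +~~++~
+++++~
~++~+~
~~+~~~
+~~+~+
[6] +~~++~
+++++~
~++~~~
~~++++
+~~+++
[7] +~~++~
+++++~
~+~~~~
~+~~++
+~++++
[8] +~~++~
+++++~
~+~~~~
~++~++
++~~++
[9] +~~++~
+++++~
~+~~~~
+++~++
~~~~++
[10] +~~++~
+++++~
++~~~~
~~+~++
+~~~++
[11] +~~++~
+++++~
++~~+~
~~++~~
+~~~~+
[12] ++~++~
~~~++~
+~~~+~
~~++~~
+~~~~+
[13] ++~++~
~~~++~
+~~~+~
~~+~~~
+~++++
[14] ++~+++
~~~+~+
+~~~++
~~+~~~
+~++++
[15] ++~+++
~~~+~+
+~~~++
~~+~~+
+~++~~
[16] ++~++~
~~~++~
+~~~+~
~~+~~+
+~++~~
[17] ++~++~
+~~++~
~+~~+~
+~+~~+
+~++~~
[18] +++++~
+++~+~
~++~+~
+~+~~+
+~++~~

0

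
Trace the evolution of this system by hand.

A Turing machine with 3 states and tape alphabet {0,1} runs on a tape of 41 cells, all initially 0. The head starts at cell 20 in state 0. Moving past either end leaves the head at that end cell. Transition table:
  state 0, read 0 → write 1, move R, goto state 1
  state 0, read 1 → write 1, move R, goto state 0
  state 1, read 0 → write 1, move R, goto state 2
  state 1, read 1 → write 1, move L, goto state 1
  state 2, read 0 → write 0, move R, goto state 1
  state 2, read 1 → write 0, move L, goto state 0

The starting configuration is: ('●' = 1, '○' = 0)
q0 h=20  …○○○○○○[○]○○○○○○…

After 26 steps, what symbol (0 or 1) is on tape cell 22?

0

step 0: q0 h=20  …○○○○○○[○]○○○○○○…
step 1: q1 h=21  …○○○○○●[○]○○○○○○…
step 2: q2 h=22  …○○○○●●[○]○○○○○○…
step 3: q1 h=23  …○○○●●○[○]○○○○○○…
step 4: q2 h=24  …○○●●○●[○]○○○○○○…
step 5: q1 h=25  …○●●○●○[○]○○○○○○…
step 6: q2 h=26  …●●○●○●[○]○○○○○○…
step 7: q1 h=27  …●○●○●○[○]○○○○○○…
step 8: q2 h=28  …○●○●○●[○]○○○○○○…
step 9: q1 h=29  …●○●○●○[○]○○○○○○…
step 10: q2 h=30  …○●○●○●[○]○○○○○○…
step 11: q1 h=31  …●○●○●○[○]○○○○○○…
step 12: q2 h=32  …○●○●○●[○]○○○○○○…
step 13: q1 h=33  …●○●○●○[○]○○○○○○…
step 14: q2 h=34  …○●○●○●[○]○○○○○○|
step 15: q1 h=35  …●○●○●○[○]○○○○○|
step 16: q2 h=36  …○●○●○●[○]○○○○|
step 17: q1 h=37  …●○●○●○[○]○○○|
step 18: q2 h=38  …○●○●○●[○]○○|
step 19: q1 h=39  …●○●○●○[○]○|
step 20: q2 h=40  …○●○●○●[○]|
step 21: q1 h=40  …○●○●○●[○]|
step 22: q2 h=40  …○●○●○●[●]|
step 23: q0 h=39  …●○●○●○[●]○|
step 24: q0 h=40  …○●○●○●[○]|
step 25: q1 h=40  …○●○●○●[●]|
step 26: q1 h=39  …●○●○●○[●]●|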